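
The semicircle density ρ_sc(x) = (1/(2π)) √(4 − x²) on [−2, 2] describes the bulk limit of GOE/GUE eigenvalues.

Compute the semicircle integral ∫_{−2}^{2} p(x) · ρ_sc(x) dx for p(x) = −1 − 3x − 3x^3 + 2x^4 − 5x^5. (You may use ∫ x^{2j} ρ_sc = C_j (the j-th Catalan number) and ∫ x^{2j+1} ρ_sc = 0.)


Write p(x) = Σ a_i x^i, split into monomials and integrate each against ρ_sc separately.
Using ∫ x^{2j} ρ_sc = C_j = (1/(j+1)) C(2j, j) (Catalan numbers) and ∫ x^{2j+1} ρ_sc = 0 (odd monomials vanish by symmetry):
  i = 0 (even): a_0 · C_{0} = -1 · 1 = -1
  i = 1 (odd): ∫ x^1 ρ_sc = 0 (vanishes)
  i = 3 (odd): ∫ x^3 ρ_sc = 0 (vanishes)
  i = 4 (even): a_4 · C_{2} = 2 · 2 = 4
  i = 5 (odd): ∫ x^5 ρ_sc = 0 (vanishes)

Summing the contributions: ∫_{−2}^{2} p(x) ρ_sc(x) dx = (-1) + 4 = 3.


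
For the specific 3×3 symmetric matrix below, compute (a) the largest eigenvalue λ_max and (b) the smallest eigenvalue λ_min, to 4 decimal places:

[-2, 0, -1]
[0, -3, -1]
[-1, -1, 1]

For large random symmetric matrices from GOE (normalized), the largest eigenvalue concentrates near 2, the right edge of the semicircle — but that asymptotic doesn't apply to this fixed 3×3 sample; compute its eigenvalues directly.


Since M is real symmetric, all three eigenvalues are real; they are the roots of det(λI − M) = λ³ − (tr M) λ² + s λ − det M, where s is the sum of the principal 2×2 minors.
tr M = -2 + (-3) + 1 = -4.
s = ((-2)·(-3) − 0²) + ((-2)·1 − (-1)²) + ((-3)·1 − (-1)²) = 6 + (-3) + (-4) = -1.
det M (expand along row 1) = (-2)·(-4) − 0·(-1) + (-1)·(-3) = 11.
Characteristic polynomial: λ³ + 4λ² − λ − 11 = 0.
Substitute λ = y + (tr M)/3 = y − 1.333333 to remove the quadratic term: y³ + p·y + q = 0 with p = s − (tr M)²/3 = -6.333333 and q = −2(tr M)³/27 + (tr M)·s/3 − det M = -4.925926.
Three real roots ⇒ use the trigonometric (Viète) form: r = 2√(−p/3) = 2.905933, φ = arccos(3q/(p·r)) = arccos(0.802955) = 0.638560 rad.
y_k = r·cos(φ/3 − 2πk/3) for k = 0, 1, 2 gives y = 2.840352, -0.888543, -1.951809.
λ_k = y_k − 1.333333 gives λ = 1.5070, -2.2219, -3.2851 (check: the sum is -4.0000 = tr M).

Hence λ_max = 1.5070 and λ_min = -3.2851.


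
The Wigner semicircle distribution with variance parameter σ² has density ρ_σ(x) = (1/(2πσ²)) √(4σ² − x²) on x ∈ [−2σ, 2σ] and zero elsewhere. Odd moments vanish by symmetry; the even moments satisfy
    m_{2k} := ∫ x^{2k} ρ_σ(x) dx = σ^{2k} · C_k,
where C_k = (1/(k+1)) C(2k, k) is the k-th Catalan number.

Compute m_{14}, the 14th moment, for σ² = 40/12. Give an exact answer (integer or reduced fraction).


By the scaled semicircle moment identity, m_{2k} = σ^{2k} · C_k with k = 7.
C_7 = (1/(k+1)) · C(2k, k) = (1/8) · C(14, 7) = (1/8) · 3432 = 429.
σ^{2k} = (σ²)^k = (40/12)^7 = 10000000/2187.

Therefore m_{14} = σ^{14} · C_7 = (10000000/2187) · 429 = 1430000000/729.


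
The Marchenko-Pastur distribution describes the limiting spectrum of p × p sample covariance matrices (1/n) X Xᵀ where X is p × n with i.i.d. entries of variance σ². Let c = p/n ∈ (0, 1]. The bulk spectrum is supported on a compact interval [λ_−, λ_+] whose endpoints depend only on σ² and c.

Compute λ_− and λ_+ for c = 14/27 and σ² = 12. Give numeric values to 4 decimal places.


c = 14/27 = 0.518519; √c = 0.720082.
λ_− = σ² (1 − √c)² = 12 · (1 − 0.720082)² = 12 · (0.279918)² = 0.940247.
λ_+ = σ² (1 + √c)² = 12 · (1 + 0.720082)² = 12 · (1.720082)² = 35.504197.

Rounded to 4 decimal places: λ_− ≈ 0.9402, λ_+ ≈ 35.5042.


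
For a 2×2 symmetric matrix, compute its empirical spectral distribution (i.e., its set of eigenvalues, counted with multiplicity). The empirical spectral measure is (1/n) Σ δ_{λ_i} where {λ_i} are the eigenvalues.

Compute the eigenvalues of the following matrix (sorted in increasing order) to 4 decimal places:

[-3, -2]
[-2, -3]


Since M is real symmetric, both eigenvalues are real; they are the roots of det(λI − M) = λ² − (tr M) λ + det M.
tr M = -3 + (-3) = -6.
det M = (-3)·(-3) − (-2)² = 9 − 4 = 5.
Characteristic polynomial: λ² + 6λ + 5 = 0.
Discriminant Δ = (tr M)² − 4·det M = 36 − 20 = 16; √Δ = 4.000000.
λ = (tr M ± √Δ)/2 = (-6 ± 4.000000)/2, giving (tr M − √Δ)/2 = -5.0000 and (tr M + √Δ)/2 = -1.0000.

Eigenvalues sorted in increasing order: [-5.0000, -1.0000].


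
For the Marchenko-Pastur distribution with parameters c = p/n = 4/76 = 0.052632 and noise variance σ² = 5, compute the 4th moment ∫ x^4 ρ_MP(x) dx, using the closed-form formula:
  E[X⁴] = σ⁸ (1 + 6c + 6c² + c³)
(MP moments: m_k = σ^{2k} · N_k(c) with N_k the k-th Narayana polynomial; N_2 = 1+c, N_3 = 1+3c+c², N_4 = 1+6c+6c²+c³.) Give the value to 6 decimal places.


E[X⁴] = σ⁸ (1 + 6c + 6c² + c³) (fourth MP moment). With σ² = 5 (so σ⁸ = 625) and c = 4/76 = 0.052632: E[X⁴] = 625 · (1 + 6·0.052632 + 6·(0.052632)² + (0.052632)³) = 625 · 1.332556.

So E[X^4] = 832.847354.


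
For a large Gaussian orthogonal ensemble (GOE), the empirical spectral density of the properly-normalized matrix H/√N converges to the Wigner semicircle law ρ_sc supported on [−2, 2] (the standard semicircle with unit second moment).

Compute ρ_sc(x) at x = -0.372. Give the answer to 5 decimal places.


ρ_sc(x) = (1/(2π)) √(4 − x²). With x = -0.372:
  4 − x² = 4 − (-0.372)² = 4 − 0.138384 = 3.861616.
  √(4 − x²) = 1.965099.
  1/(2π) = 0.159155.
  ρ_sc(-0.372) = 0.159155 · 1.965099 = 0.312755.

Rounded to 5 decimal places: ρ_sc(-0.372) ≈ 0.31276.


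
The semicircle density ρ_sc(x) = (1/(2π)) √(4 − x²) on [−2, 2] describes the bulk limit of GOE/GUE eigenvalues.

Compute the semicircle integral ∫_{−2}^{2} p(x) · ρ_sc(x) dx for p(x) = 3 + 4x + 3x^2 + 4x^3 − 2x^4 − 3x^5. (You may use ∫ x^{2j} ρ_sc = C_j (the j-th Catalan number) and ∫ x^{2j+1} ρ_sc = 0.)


Write p(x) = Σ a_i x^i, split into monomials and integrate each against ρ_sc separately.
Using ∫ x^{2j} ρ_sc = C_j = (1/(j+1)) C(2j, j) (Catalan numbers) and ∫ x^{2j+1} ρ_sc = 0 (odd monomials vanish by symmetry):
  i = 0 (even): a_0 · C_{0} = 3 · 1 = 3
  i = 1 (odd): ∫ x^1 ρ_sc = 0 (vanishes)
  i = 2 (even): a_2 · C_{1} = 3 · 1 = 3
  i = 3 (odd): ∫ x^3 ρ_sc = 0 (vanishes)
  i = 4 (even): a_4 · C_{2} = -2 · 2 = -4
  i = 5 (odd): ∫ x^5 ρ_sc = 0 (vanishes)

Summing the contributions: ∫_{−2}^{2} p(x) ρ_sc(x) dx = 3 + 3 + (-4) = 2.


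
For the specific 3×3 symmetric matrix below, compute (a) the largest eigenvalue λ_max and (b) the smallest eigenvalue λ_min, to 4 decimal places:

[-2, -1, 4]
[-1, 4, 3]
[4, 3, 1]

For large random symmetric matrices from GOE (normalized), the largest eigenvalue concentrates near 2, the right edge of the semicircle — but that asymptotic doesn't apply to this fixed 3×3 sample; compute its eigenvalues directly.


Since M is real symmetric, all three eigenvalues are real; they are the roots of det(λI − M) = λ³ − (tr M) λ² + s λ − det M, where s is the sum of the principal 2×2 minors.
tr M = -2 + 4 + 1 = 3.
s = ((-2)·4 − (-1)²) + ((-2)·1 − 4²) + (4·1 − 3²) = -9 + (-18) + (-5) = -32.
det M (expand along row 1) = (-2)·(-5) − (-1)·(-13) + 4·(-19) = -79.
Characteristic polynomial: λ³ − 3λ² − 32λ + 79 = 0.
Substitute λ = y + (tr M)/3 = y + 1.000000 to remove the quadratic term: y³ + p·y + q = 0 with p = s − (tr M)²/3 = -35.000000 and q = −2(tr M)³/27 + (tr M)·s/3 − det M = 45.000000.
Three real roots ⇒ use the trigonometric (Viète) form: r = 2√(−p/3) = 6.831301, φ = arccos(3q/(p·r)) = arccos(-0.564628) = 2.170779 rad.
y_k = r·cos(φ/3 − 2πk/3) for k = 0, 1, 2 gives y = 5.119594, 1.357130, -6.476724.
λ_k = y_k + 1.000000 gives λ = 6.1196, 2.3571, -5.4767 (check: the sum is 3.0000 = tr M).

Hence λ_max = 6.1196 and λ_min = -5.4767.


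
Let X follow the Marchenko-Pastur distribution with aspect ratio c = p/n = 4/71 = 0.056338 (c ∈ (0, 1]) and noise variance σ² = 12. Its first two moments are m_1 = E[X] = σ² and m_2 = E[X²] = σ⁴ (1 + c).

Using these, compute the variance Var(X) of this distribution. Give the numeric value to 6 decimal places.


m_1 = E[X] = σ² = 12, so m_1² = 144.
m_2 = E[X²] = σ⁴ (1 + c) = 144 · (1 + 0.056338) = 144 · 1.056338 = 152.112676.
(Note m_2 − m_1² simplifies to c · σ⁴ = 0.056338 · 144.)

Var(X) = m_2 − m_1² = 152.112676 − 144 = 8.112676.


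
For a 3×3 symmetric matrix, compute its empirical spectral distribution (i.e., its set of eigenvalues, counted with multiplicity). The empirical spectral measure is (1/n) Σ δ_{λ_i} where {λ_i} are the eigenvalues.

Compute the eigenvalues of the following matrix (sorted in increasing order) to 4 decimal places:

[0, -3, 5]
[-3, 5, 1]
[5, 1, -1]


Since M is real symmetric, all three eigenvalues are real; they are the roots of det(λI − M) = λ³ − (tr M) λ² + s λ − det M, where s is the sum of the principal 2×2 minors.
tr M = 0 + 5 + (-1) = 4.
s = (0·5 − (-3)²) + (0·(-1) − 5²) + (5·(-1) − 1²) = -9 + (-25) + (-6) = -40.
det M (expand along row 1) = 0·(-6) − (-3)·(-2) + 5·(-28) = -146.
Characteristic polynomial: λ³ − 4λ² − 40λ + 146 = 0.
Substitute λ = y + (tr M)/3 = y + 1.333333 to remove the quadratic term: y³ + p·y + q = 0 with p = s − (tr M)²/3 = -45.333333 and q = −2(tr M)³/27 + (tr M)·s/3 − det M = 87.925926.
Three real roots ⇒ use the trigonometric (Viète) form: r = 2√(−p/3) = 7.774603, φ = arccos(3q/(p·r)) = arccos(-0.748415) = 2.416465 rad.
y_k = r·cos(φ/3 − 2πk/3) for k = 0, 1, 2 gives y = 5.385927, 2.162670, -7.548597.
λ_k = y_k + 1.333333 gives λ = 6.7193, 3.4960, -6.2153 (check: the sum is 4.0000 = tr M).

Eigenvalues sorted in increasing order: [-6.2153, 3.4960, 6.7193].


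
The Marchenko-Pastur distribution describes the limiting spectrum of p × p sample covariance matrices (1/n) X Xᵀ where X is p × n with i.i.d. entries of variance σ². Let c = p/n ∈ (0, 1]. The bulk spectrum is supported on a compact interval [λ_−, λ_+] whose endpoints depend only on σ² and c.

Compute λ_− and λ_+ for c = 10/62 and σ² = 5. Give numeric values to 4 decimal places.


c = 10/62 = 0.161290; √c = 0.401610.
λ_− = σ² (1 − √c)² = 5 · (1 − 0.401610)² = 5 · (0.598390)² = 1.790355.
λ_+ = σ² (1 + √c)² = 5 · (1 + 0.401610)² = 5 · (1.401610)² = 9.822548.

Rounded to 4 decimal places: λ_− ≈ 1.7904, λ_+ ≈ 9.8225.


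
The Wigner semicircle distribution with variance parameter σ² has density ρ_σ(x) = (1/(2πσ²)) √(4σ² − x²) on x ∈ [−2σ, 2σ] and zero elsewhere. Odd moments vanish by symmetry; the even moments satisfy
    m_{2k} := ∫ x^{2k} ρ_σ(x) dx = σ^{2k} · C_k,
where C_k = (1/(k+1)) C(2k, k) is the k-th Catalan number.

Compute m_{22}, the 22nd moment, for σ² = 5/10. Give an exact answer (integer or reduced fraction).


By the scaled semicircle moment identity, m_{2k} = σ^{2k} · C_k with k = 11.
C_11 = (1/(k+1)) · C(2k, k) = (1/12) · C(22, 11) = (1/12) · 705432 = 58786.
σ^{2k} = (σ²)^k = (5/10)^11 = 1/2048.

Therefore m_{22} = σ^{22} · C_11 = (1/2048) · 58786 = 29393/1024.


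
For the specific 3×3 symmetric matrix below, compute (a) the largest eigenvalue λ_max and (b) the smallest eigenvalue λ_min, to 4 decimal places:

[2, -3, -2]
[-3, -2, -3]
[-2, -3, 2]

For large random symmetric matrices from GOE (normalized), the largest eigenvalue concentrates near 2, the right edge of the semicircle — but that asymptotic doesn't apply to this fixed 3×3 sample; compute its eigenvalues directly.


Since M is real symmetric, all three eigenvalues are real; they are the roots of det(λI − M) = λ³ − (tr M) λ² + s λ − det M, where s is the sum of the principal 2×2 minors.
tr M = 2 + (-2) + 2 = 2.
s = (2·(-2) − (-3)²) + (2·2 − (-2)²) + ((-2)·2 − (-3)²) = -13 + 0 + (-13) = -26.
det M (expand along row 1) = 2·(-13) − (-3)·(-12) + (-2)·5 = -72.
Characteristic polynomial: λ³ − 2λ² − 26λ + 72 = 0.
Substitute λ = y + (tr M)/3 = y + 0.666667 to remove the quadratic term: y³ + p·y + q = 0 with p = s − (tr M)²/3 = -27.333333 and q = −2(tr M)³/27 + (tr M)·s/3 − det M = 54.074074.
Three real roots ⇒ use the trigonometric (Viète) form: r = 2√(−p/3) = 6.036923, φ = arccos(3q/(p·r)) = arccos(-0.983110) = 2.957539 rad.
y_k = r·cos(φ/3 − 2πk/3) for k = 0, 1, 2 gives y = 3.333333, 2.692232, -6.025566.
λ_k = y_k + 0.666667 gives λ = 4.0000, 3.3589, -5.3589 (check: the sum is 2.0000 = tr M).

Hence λ_max = 4.0000 and λ_min = -5.3589.


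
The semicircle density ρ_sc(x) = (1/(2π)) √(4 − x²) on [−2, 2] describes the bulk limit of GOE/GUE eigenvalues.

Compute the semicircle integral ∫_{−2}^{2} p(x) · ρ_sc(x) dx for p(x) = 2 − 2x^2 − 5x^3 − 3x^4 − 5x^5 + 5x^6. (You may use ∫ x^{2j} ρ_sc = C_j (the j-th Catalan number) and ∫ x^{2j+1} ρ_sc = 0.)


Write p(x) = Σ a_i x^i, split into monomials and integrate each against ρ_sc separately.
Using ∫ x^{2j} ρ_sc = C_j = (1/(j+1)) C(2j, j) (Catalan numbers) and ∫ x^{2j+1} ρ_sc = 0 (odd monomials vanish by symmetry):
  i = 0 (even): a_0 · C_{0} = 2 · 1 = 2
  i = 2 (even): a_2 · C_{1} = -2 · 1 = -2
  i = 3 (odd): ∫ x^3 ρ_sc = 0 (vanishes)
  i = 4 (even): a_4 · C_{2} = -3 · 2 = -6
  i = 5 (odd): ∫ x^5 ρ_sc = 0 (vanishes)
  i = 6 (even): a_6 · C_{3} = 5 · 5 = 25

Summing the contributions: ∫_{−2}^{2} p(x) ρ_sc(x) dx = 2 + (-2) + (-6) + 25 = 19.


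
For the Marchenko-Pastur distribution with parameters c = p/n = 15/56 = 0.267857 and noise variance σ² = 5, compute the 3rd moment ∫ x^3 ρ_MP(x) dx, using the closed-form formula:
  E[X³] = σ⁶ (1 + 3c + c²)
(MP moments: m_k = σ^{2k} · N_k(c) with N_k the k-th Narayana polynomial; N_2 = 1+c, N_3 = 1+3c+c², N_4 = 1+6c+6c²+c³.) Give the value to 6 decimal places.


E[X³] = σ⁶ (1 + 3c + c²) (third MP moment). With σ² = 5 (so σ⁶ = 125) and c = 15/56 = 0.267857: E[X³] = 125 · (1 + 3·0.267857 + (0.267857)²) = 125 · 1.875319.

So E[X^3] = 234.414860.


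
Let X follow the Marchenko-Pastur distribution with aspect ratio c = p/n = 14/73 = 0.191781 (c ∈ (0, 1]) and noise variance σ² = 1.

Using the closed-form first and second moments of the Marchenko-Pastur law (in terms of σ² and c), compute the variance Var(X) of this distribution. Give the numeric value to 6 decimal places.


Recall the MP moments m_1 = E[X] = σ² and m_2 = E[X²] = σ⁴ (1 + c).
m_1 = E[X] = σ² = 1, so m_1² = 1.
m_2 = E[X²] = σ⁴ (1 + c) = 1 · (1 + 0.191781) = 1 · 1.191781 = 1.191781.
(Note m_2 − m_1² simplifies to c · σ⁴ = 0.191781 · 1.)

Var(X) = m_2 − m_1² = 1.191781 − 1 = 0.191781.


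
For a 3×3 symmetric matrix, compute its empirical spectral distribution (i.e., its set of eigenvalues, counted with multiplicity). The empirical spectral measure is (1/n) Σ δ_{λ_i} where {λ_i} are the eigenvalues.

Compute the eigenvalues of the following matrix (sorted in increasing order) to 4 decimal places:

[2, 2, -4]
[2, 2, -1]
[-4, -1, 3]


Since M is real symmetric, all three eigenvalues are real; they are the roots of det(λI − M) = λ³ − (tr M) λ² + s λ − det M, where s is the sum of the principal 2×2 minors.
tr M = 2 + 2 + 3 = 7.
s = (2·2 − 2²) + (2·3 − (-4)²) + (2·3 − (-1)²) = 0 + (-10) + 5 = -5.
det M (expand along row 1) = 2·5 − 2·2 + (-4)·6 = -18.
Characteristic polynomial: λ³ − 7λ² − 5λ + 18 = 0.
Substitute λ = y + (tr M)/3 = y + 2.333333 to remove the quadratic term: y³ + p·y + q = 0 with p = s − (tr M)²/3 = -21.333333 and q = −2(tr M)³/27 + (tr M)·s/3 − det M = -19.074074.
Three real roots ⇒ use the trigonometric (Viète) form: r = 2√(−p/3) = 5.333333, φ = arccos(3q/(p·r)) = arccos(0.502930) = 1.043811 rad.
y_k = r·cos(φ/3 − 2πk/3) for k = 0, 1, 2 gives y = 5.013750, -0.932052, -4.081698.
λ_k = y_k + 2.333333 gives λ = 7.3471, 1.4013, -1.7484 (check: the sum is 7.0000 = tr M).

Eigenvalues sorted in increasing order: [-1.7484, 1.4013, 7.3471].


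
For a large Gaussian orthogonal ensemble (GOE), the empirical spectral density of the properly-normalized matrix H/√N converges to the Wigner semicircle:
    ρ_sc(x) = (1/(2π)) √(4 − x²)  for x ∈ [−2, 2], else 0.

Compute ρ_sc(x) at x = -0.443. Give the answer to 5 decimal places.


ρ_sc(x) = (1/(2π)) √(4 − x²). With x = -0.443:
  4 − x² = 4 − (-0.443)² = 4 − 0.196249 = 3.803751.
  √(4 − x²) = 1.950321.
  1/(2π) = 0.159155.
  ρ_sc(-0.443) = 0.159155 · 1.950321 = 0.310403.

Rounded to 5 decimal places: ρ_sc(-0.443) ≈ 0.31040.


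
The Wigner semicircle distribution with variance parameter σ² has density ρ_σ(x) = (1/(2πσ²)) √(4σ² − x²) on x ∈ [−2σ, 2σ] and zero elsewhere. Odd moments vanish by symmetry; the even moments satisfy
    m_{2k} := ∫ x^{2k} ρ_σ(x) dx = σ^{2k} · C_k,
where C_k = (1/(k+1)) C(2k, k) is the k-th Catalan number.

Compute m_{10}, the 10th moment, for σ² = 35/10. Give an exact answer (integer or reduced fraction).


By the scaled semicircle moment identity, m_{2k} = σ^{2k} · C_k with k = 5.
C_5 = (1/(k+1)) · C(2k, k) = (1/6) · C(10, 5) = (1/6) · 252 = 42.
σ^{2k} = (σ²)^k = (35/10)^5 = 16807/32.

Therefore m_{10} = σ^{10} · C_5 = (16807/32) · 42 = 352947/16.


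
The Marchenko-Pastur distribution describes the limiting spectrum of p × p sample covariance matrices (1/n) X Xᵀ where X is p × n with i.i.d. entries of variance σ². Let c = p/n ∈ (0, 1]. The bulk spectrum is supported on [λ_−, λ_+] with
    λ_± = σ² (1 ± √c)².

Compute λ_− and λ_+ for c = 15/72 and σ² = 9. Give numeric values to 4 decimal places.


c = 15/72 = 0.208333; √c = 0.456435.
λ_− = σ² (1 − √c)² = 9 · (1 − 0.456435)² = 9 · (0.543565)² = 2.659162.
λ_+ = σ² (1 + √c)² = 9 · (1 + 0.456435)² = 9 · (1.456435)² = 19.090838.

Rounded to 4 decimal places: λ_− ≈ 2.6592, λ_+ ≈ 19.0908.


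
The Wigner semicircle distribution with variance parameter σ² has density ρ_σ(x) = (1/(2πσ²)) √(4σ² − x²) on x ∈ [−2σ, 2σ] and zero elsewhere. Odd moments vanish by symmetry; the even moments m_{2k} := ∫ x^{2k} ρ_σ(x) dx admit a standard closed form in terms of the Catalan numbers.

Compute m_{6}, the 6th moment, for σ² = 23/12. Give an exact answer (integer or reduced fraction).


By the scaled semicircle moment identity, m_{2k} = σ^{2k} · C_k with k = 3.
C_3 = (1/(k+1)) · C(2k, k) = (1/4) · C(6, 3) = (1/4) · 20 = 5.
σ^{2k} = (σ²)^k = (23/12)^3 = 12167/1728.

Therefore m_{6} = σ^{6} · C_3 = (12167/1728) · 5 = 60835/1728.


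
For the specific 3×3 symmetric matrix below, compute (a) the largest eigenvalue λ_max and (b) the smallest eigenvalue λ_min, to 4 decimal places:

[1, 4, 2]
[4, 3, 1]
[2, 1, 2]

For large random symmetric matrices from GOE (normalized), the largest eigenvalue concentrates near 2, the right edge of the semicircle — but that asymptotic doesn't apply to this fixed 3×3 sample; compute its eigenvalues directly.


Since M is real symmetric, all three eigenvalues are real; they are the roots of det(λI − M) = λ³ − (tr M) λ² + s λ − det M, where s is the sum of the principal 2×2 minors.
tr M = 1 + 3 + 2 = 6.
s = (1·3 − 4²) + (1·2 − 2²) + (3·2 − 1²) = -13 + (-2) + 5 = -10.
det M (expand along row 1) = 1·5 − 4·6 + 2·(-2) = -23.
Characteristic polynomial: λ³ − 6λ² − 10λ + 23 = 0.
Substitute λ = y + (tr M)/3 = y + 2.000000 to remove the quadratic term: y³ + p·y + q = 0 with p = s − (tr M)²/3 = -22.000000 and q = −2(tr M)³/27 + (tr M)·s/3 − det M = -13.000000.
Three real roots ⇒ use the trigonometric (Viète) form: r = 2√(−p/3) = 5.416026, φ = arccos(3q/(p·r)) = arccos(0.327311) = 1.237339 rad.
y_k = r·cos(φ/3 − 2πk/3) for k = 0, 1, 2 gives y = 4.961853, -0.600765, -4.361088.
λ_k = y_k + 2.000000 gives λ = 6.9619, 1.3992, -2.3611 (check: the sum is 6.0000 = tr M).

Hence λ_max = 6.9619 and λ_min = -2.3611.


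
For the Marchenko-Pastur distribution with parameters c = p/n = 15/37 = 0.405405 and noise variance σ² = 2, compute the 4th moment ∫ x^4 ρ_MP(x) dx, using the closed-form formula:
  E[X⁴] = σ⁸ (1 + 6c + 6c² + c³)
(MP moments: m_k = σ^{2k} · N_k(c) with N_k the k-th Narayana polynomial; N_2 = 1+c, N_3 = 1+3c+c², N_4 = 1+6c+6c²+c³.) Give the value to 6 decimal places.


E[X⁴] = σ⁸ (1 + 6c + 6c² + c³) (fourth MP moment). With σ² = 2 (so σ⁸ = 16) and c = 15/37 = 0.405405: E[X⁴] = 16 · (1 + 6·0.405405 + 6·(0.405405)² + (0.405405)³) = 16 · 4.485184.

So E[X^4] = 71.762936.


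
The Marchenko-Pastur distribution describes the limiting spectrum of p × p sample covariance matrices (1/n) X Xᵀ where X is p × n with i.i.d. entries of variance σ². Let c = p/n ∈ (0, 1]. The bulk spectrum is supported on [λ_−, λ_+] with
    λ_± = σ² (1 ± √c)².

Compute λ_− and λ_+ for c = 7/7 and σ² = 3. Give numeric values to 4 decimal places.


c = 7/7 = 1.000000; √c = 1.000000.
λ_− = σ² (1 − √c)² = 3 · (1 − 1.000000)² = 3 · (0.000000)² = 0.000000.
λ_+ = σ² (1 + √c)² = 3 · (1 + 1.000000)² = 3 · (2.000000)² = 12.000000.

Rounded to 4 decimal places: λ_− ≈ 0.0000, λ_+ ≈ 12.0000.


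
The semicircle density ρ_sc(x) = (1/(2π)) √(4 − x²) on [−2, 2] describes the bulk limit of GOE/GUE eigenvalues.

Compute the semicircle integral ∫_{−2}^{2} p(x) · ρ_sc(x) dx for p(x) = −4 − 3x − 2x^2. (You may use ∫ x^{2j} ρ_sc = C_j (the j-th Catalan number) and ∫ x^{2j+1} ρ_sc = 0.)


Write p(x) = Σ a_i x^i, split into monomials and integrate each against ρ_sc separately.
Using ∫ x^{2j} ρ_sc = C_j = (1/(j+1)) C(2j, j) (Catalan numbers) and ∫ x^{2j+1} ρ_sc = 0 (odd monomials vanish by symmetry):
  i = 0 (even): a_0 · C_{0} = -4 · 1 = -4
  i = 1 (odd): ∫ x^1 ρ_sc = 0 (vanishes)
  i = 2 (even): a_2 · C_{1} = -2 · 1 = -2

Summing the contributions: ∫_{−2}^{2} p(x) ρ_sc(x) dx = (-4) + (-2) = -6.


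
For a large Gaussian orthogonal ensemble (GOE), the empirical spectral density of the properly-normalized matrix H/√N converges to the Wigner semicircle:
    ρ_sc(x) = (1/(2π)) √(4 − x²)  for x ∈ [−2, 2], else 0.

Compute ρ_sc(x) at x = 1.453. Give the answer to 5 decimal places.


ρ_sc(x) = (1/(2π)) √(4 − x²). With x = 1.453:
  4 − x² = 4 − (1.453)² = 4 − 2.111209 = 1.888791.
  √(4 − x²) = 1.374333.
  1/(2π) = 0.159155.
  ρ_sc(1.453) = 0.159155 · 1.374333 = 0.218732.

Rounded to 5 decimal places: ρ_sc(1.453) ≈ 0.21873.


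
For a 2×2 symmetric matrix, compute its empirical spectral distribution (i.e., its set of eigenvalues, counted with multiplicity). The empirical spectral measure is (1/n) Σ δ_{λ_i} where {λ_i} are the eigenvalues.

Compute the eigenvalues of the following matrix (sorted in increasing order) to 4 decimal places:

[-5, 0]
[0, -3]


Since M is real symmetric, both eigenvalues are real; they are the roots of det(λI − M) = λ² − (tr M) λ + det M.
tr M = -5 + (-3) = -8.
det M = (-5)·(-3) − 0² = 15 − 0 = 15.
Characteristic polynomial: λ² + 8λ + 15 = 0.
Discriminant Δ = (tr M)² − 4·det M = 64 − 60 = 4; √Δ = 2.000000.
λ = (tr M ± √Δ)/2 = (-8 ± 2.000000)/2, giving (tr M − √Δ)/2 = -5.0000 and (tr M + √Δ)/2 = -3.0000.

Eigenvalues sorted in increasing order: [-5.0000, -3.0000].


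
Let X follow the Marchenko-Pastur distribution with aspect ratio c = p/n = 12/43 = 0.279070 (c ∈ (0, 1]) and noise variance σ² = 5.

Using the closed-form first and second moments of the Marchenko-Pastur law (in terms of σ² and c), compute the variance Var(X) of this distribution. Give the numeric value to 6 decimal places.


Recall the MP moments m_1 = E[X] = σ² and m_2 = E[X²] = σ⁴ (1 + c).
m_1 = E[X] = σ² = 5, so m_1² = 25.
m_2 = E[X²] = σ⁴ (1 + c) = 25 · (1 + 0.279070) = 25 · 1.279070 = 31.976744.
(Note m_2 − m_1² simplifies to c · σ⁴ = 0.279070 · 25.)

Var(X) = m_2 − m_1² = 31.976744 − 25 = 6.976744.


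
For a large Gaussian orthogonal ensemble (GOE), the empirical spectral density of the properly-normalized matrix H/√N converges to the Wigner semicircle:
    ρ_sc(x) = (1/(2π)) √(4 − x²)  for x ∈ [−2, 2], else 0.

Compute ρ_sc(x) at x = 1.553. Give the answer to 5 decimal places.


ρ_sc(x) = (1/(2π)) √(4 − x²). With x = 1.553:
  4 − x² = 4 − (1.553)² = 4 − 2.411809 = 1.588191.
  √(4 − x²) = 1.260235.
  1/(2π) = 0.159155.
  ρ_sc(1.553) = 0.159155 · 1.260235 = 0.200573.

Rounded to 5 decimal places: ρ_sc(1.553) ≈ 0.20057.


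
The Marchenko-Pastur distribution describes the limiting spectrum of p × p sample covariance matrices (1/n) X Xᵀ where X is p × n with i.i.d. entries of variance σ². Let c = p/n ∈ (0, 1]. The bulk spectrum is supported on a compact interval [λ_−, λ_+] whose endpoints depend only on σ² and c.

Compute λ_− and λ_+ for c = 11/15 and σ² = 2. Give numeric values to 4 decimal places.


c = 11/15 = 0.733333; √c = 0.856349.
λ_− = σ² (1 − √c)² = 2 · (1 − 0.856349)² = 2 · (0.143651)² = 0.041271.
λ_+ = σ² (1 + √c)² = 2 · (1 + 0.856349)² = 2 · (1.856349)² = 6.892062.

Rounded to 4 decimal places: λ_− ≈ 0.0413, λ_+ ≈ 6.8921.


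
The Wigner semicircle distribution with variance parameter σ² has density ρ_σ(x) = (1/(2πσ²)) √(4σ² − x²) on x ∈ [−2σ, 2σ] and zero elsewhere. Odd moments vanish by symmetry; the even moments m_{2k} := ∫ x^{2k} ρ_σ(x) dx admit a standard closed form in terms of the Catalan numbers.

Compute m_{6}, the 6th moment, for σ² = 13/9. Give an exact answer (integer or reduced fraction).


By the scaled semicircle moment identity, m_{2k} = σ^{2k} · C_k with k = 3.
C_3 = (1/(k+1)) · C(2k, k) = (1/4) · C(6, 3) = (1/4) · 20 = 5.
σ^{2k} = (σ²)^k = (13/9)^3 = 2197/729.

Therefore m_{6} = σ^{6} · C_3 = (2197/729) · 5 = 10985/729.


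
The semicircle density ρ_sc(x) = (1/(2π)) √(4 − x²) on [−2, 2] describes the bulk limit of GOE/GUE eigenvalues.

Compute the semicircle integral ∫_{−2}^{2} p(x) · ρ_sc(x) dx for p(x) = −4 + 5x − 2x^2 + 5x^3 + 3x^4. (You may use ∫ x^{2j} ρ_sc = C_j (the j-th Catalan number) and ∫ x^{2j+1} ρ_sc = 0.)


Write p(x) = Σ a_i x^i, split into monomials and integrate each against ρ_sc separately.
Using ∫ x^{2j} ρ_sc = C_j = (1/(j+1)) C(2j, j) (Catalan numbers) and ∫ x^{2j+1} ρ_sc = 0 (odd monomials vanish by symmetry):
  i = 0 (even): a_0 · C_{0} = -4 · 1 = -4
  i = 1 (odd): ∫ x^1 ρ_sc = 0 (vanishes)
  i = 2 (even): a_2 · C_{1} = -2 · 1 = -2
  i = 3 (odd): ∫ x^3 ρ_sc = 0 (vanishes)
  i = 4 (even): a_4 · C_{2} = 3 · 2 = 6

Summing the contributions: ∫_{−2}^{2} p(x) ρ_sc(x) dx = (-4) + (-2) + 6 = 0.


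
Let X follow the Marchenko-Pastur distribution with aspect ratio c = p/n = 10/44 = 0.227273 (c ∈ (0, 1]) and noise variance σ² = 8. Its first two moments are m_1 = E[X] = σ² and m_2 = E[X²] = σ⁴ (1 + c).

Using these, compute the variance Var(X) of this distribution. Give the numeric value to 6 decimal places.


m_1 = E[X] = σ² = 8, so m_1² = 64.
m_2 = E[X²] = σ⁴ (1 + c) = 64 · (1 + 0.227273) = 64 · 1.227273 = 78.545455.
(Note m_2 − m_1² simplifies to c · σ⁴ = 0.227273 · 64.)

Var(X) = m_2 − m_1² = 78.545455 − 64 = 14.545455.


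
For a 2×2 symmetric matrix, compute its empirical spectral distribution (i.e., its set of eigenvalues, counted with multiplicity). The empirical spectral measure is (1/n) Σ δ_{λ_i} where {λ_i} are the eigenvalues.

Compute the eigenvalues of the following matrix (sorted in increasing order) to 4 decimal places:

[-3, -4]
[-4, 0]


Since M is real symmetric, both eigenvalues are real; they are the roots of det(λI − M) = λ² − (tr M) λ + det M.
tr M = -3 + 0 = -3.
det M = (-3)·0 − (-4)² = 0 − 16 = -16.
Characteristic polynomial: λ² + 3λ − 16 = 0.
Discriminant Δ = (tr M)² − 4·det M = 9 − (-64) = 73; √Δ = 8.544004.
λ = (tr M ± √Δ)/2 = (-3 ± 8.544004)/2, giving (tr M − √Δ)/2 = -5.7720 and (tr M + √Δ)/2 = 2.7720.

Eigenvalues sorted in increasing order: [-5.7720, 2.7720].


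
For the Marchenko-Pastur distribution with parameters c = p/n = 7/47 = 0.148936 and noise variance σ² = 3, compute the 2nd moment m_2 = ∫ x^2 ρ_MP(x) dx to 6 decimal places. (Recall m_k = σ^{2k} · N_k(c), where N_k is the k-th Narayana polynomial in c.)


E[X²] = σ⁴ (1 + c) (second MP moment). With σ² = 3 (so σ⁴ = 9) and c = 7/47 = 0.148936: E[X²] = 9 · (1 + 0.148936) = 9 · 1.148936.

So E[X^2] = 10.340426.


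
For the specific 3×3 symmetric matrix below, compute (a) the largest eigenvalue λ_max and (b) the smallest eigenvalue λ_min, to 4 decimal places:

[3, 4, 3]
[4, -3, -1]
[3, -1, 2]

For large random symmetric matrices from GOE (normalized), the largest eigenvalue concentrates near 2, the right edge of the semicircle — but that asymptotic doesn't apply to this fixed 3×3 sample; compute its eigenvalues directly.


Since M is real symmetric, all three eigenvalues are real; they are the roots of det(λI − M) = λ³ − (tr M) λ² + s λ − det M, where s is the sum of the principal 2×2 minors.
tr M = 3 + (-3) + 2 = 2.
s = (3·(-3) − 4²) + (3·2 − 3²) + ((-3)·2 − (-1)²) = -25 + (-3) + (-7) = -35.
det M (expand along row 1) = 3·(-7) − 4·11 + 3·5 = -50.
Characteristic polynomial: λ³ − 2λ² − 35λ + 50 = 0.
Substitute λ = y + (tr M)/3 = y + 0.666667 to remove the quadratic term: y³ + p·y + q = 0 with p = s − (tr M)²/3 = -36.333333 and q = −2(tr M)³/27 + (tr M)·s/3 − det M = 26.074074.
Three real roots ⇒ use the trigonometric (Viète) form: r = 2√(−p/3) = 6.960204, φ = arccos(3q/(p·r)) = arccos(-0.309316) = 1.885270 rad.
y_k = r·cos(φ/3 − 2πk/3) for k = 0, 1, 2 gives y = 5.630494, 0.728266, -6.358760.
λ_k = y_k + 0.666667 gives λ = 6.2972, 1.3949, -5.6921 (check: the sum is 2.0000 = tr M).

Hence λ_max = 6.2972 and λ_min = -5.6921.


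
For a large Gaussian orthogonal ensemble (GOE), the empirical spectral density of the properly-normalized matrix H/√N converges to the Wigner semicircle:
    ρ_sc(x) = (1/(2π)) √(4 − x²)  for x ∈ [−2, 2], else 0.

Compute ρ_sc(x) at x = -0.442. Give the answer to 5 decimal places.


ρ_sc(x) = (1/(2π)) √(4 − x²). With x = -0.442:
  4 − x² = 4 − (-0.442)² = 4 − 0.195364 = 3.804636.
  √(4 − x²) = 1.950548.
  1/(2π) = 0.159155.
  ρ_sc(-0.442) = 0.159155 · 1.950548 = 0.310439.

Rounded to 5 decimal places: ρ_sc(-0.442) ≈ 0.31044.


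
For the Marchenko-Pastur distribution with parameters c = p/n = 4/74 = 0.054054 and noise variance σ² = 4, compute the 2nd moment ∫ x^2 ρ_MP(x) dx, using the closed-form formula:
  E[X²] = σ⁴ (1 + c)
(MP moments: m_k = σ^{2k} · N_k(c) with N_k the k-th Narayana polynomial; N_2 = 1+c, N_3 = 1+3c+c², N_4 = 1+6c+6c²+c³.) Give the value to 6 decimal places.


E[X²] = σ⁴ (1 + c) (second MP moment). With σ² = 4 (so σ⁴ = 16) and c = 4/74 = 0.054054: E[X²] = 16 · (1 + 0.054054) = 16 · 1.054054.

So E[X^2] = 16.864865.


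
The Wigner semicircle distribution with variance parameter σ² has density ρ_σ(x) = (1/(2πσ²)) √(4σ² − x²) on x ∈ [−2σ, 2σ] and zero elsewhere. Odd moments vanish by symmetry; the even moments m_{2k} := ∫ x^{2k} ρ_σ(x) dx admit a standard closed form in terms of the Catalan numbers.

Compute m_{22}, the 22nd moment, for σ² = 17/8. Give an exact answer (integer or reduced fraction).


By the scaled semicircle moment identity, m_{2k} = σ^{2k} · C_k with k = 11.
C_11 = (1/(k+1)) · C(2k, k) = (1/12) · C(22, 11) = (1/12) · 705432 = 58786.
σ^{2k} = (σ²)^k = (17/8)^11 = 34271896307633/8589934592.

Therefore m_{22} = σ^{22} · C_11 = (34271896307633/8589934592) · 58786 = 1007353848170256769/4294967296.


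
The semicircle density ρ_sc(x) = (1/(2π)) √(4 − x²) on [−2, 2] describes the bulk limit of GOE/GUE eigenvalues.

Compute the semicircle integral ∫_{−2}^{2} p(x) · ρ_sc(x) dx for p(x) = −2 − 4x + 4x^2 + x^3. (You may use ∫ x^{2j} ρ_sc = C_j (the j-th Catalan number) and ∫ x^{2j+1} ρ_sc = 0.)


Write p(x) = Σ a_i x^i, split into monomials and integrate each against ρ_sc separately.
Using ∫ x^{2j} ρ_sc = C_j = (1/(j+1)) C(2j, j) (Catalan numbers) and ∫ x^{2j+1} ρ_sc = 0 (odd monomials vanish by symmetry):
  i = 0 (even): a_0 · C_{0} = -2 · 1 = -2
  i = 1 (odd): ∫ x^1 ρ_sc = 0 (vanishes)
  i = 2 (even): a_2 · C_{1} = 4 · 1 = 4
  i = 3 (odd): ∫ x^3 ρ_sc = 0 (vanishes)

Summing the contributions: ∫_{−2}^{2} p(x) ρ_sc(x) dx = (-2) + 4 = 2.


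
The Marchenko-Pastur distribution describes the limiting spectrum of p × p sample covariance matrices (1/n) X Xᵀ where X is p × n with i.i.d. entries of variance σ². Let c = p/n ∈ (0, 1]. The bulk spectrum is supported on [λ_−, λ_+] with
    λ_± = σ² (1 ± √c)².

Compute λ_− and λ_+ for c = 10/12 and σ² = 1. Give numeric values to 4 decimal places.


c = 10/12 = 0.833333; √c = 0.912871.
λ_− = σ² (1 − √c)² = 1 · (1 − 0.912871)² = 1 · (0.087129)² = 0.007591.
λ_+ = σ² (1 + √c)² = 1 · (1 + 0.912871)² = 1 · (1.912871)² = 3.659075.

Rounded to 4 decimal places: λ_− ≈ 0.0076, λ_+ ≈ 3.6591.


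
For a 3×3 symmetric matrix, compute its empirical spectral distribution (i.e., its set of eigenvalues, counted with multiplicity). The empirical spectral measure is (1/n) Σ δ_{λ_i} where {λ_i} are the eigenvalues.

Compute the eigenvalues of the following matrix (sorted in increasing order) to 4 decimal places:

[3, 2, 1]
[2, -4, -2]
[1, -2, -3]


Since M is real symmetric, all three eigenvalues are real; they are the roots of det(λI − M) = λ³ − (tr M) λ² + s λ − det M, where s is the sum of the principal 2×2 minors.
tr M = 3 + (-4) + (-3) = -4.
s = (3·(-4) − 2²) + (3·(-3) − 1²) + ((-4)·(-3) − (-2)²) = -16 + (-10) + 8 = -18.
det M (expand along row 1) = 3·8 − 2·(-4) + 1·0 = 32.
Characteristic polynomial: λ³ + 4λ² − 18λ − 32 = 0.
Substitute λ = y + (tr M)/3 = y − 1.333333 to remove the quadratic term: y³ + p·y + q = 0 with p = s − (tr M)²/3 = -23.333333 and q = −2(tr M)³/27 + (tr M)·s/3 − det M = -3.259259.
Three real roots ⇒ use the trigonometric (Viète) form: r = 2√(−p/3) = 5.577734, φ = arccos(3q/(p·r)) = arccos(0.075129) = 1.495597 rad.
y_k = r·cos(φ/3 − 2πk/3) for k = 0, 1, 2 gives y = 4.898841, -0.139800, -4.759042.
λ_k = y_k − 1.333333 gives λ = 3.5655, -1.4731, -6.0924 (check: the sum is -4.0000 = tr M).

Eigenvalues sorted in increasing order: [-6.0924, -1.4731, 3.5655].


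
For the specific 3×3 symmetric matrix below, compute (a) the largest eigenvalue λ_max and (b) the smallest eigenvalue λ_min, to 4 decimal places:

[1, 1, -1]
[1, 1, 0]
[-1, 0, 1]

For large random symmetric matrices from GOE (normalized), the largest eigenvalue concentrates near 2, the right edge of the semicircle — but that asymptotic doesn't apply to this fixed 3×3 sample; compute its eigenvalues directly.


Since M is real symmetric, all three eigenvalues are real; they are the roots of det(λI − M) = λ³ − (tr M) λ² + s λ − det M, where s is the sum of the principal 2×2 minors.
tr M = 1 + 1 + 1 = 3.
s = (1·1 − 1²) + (1·1 − (-1)²) + (1·1 − 0²) = 0 + 0 + 1 = 1.
det M (expand along row 1) = 1·1 − 1·1 + (-1)·1 = -1.
Characteristic polynomial: λ³ − 3λ² + λ + 1 = 0.
Substitute λ = y + (tr M)/3 = y + 1.000000 to remove the quadratic term: y³ + p·y + q = 0 with p = s − (tr M)²/3 = -2.000000 and q = −2(tr M)³/27 + (tr M)·s/3 − det M = 0.000000.
Three real roots ⇒ use the trigonometric (Viète) form: r = 2√(−p/3) = 1.632993, φ = arccos(3q/(p·r)) = arccos(0.000000) = 1.570796 rad.
y_k = r·cos(φ/3 − 2πk/3) for k = 0, 1, 2 gives y = 1.414214, 0.000000, -1.414214.
λ_k = y_k + 1.000000 gives λ = 2.4142, 1.0000, -0.4142 (check: the sum is 3.0000 = tr M).

Hence λ_max = 2.4142 and λ_min = -0.4142.


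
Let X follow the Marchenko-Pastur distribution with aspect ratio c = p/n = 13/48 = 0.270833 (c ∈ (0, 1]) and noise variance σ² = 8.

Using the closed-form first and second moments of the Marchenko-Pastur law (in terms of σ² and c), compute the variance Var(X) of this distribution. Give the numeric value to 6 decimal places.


Recall the MP moments m_1 = E[X] = σ² and m_2 = E[X²] = σ⁴ (1 + c).
m_1 = E[X] = σ² = 8, so m_1² = 64.
m_2 = E[X²] = σ⁴ (1 + c) = 64 · (1 + 0.270833) = 64 · 1.270833 = 81.333333.
(Note m_2 − m_1² simplifies to c · σ⁴ = 0.270833 · 64.)

Var(X) = m_2 − m_1² = 81.333333 − 64 = 17.333333.


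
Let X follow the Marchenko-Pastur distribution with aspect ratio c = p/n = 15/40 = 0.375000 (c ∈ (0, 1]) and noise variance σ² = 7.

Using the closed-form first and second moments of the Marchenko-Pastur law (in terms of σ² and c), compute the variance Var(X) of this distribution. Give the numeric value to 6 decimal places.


Recall the MP moments m_1 = E[X] = σ² and m_2 = E[X²] = σ⁴ (1 + c).
m_1 = E[X] = σ² = 7, so m_1² = 49.
m_2 = E[X²] = σ⁴ (1 + c) = 49 · (1 + 0.375000) = 49 · 1.375000 = 67.375000.
(Note m_2 − m_1² simplifies to c · σ⁴ = 0.375000 · 49.)

Var(X) = m_2 − m_1² = 67.375000 − 49 = 18.375000.


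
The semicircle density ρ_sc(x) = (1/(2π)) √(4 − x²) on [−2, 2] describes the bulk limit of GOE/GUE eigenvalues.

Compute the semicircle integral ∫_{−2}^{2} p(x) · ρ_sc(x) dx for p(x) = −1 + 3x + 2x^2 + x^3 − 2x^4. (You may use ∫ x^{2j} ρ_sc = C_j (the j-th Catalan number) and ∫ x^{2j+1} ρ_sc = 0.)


Write p(x) = Σ a_i x^i, split into monomials and integrate each against ρ_sc separately.
Using ∫ x^{2j} ρ_sc = C_j = (1/(j+1)) C(2j, j) (Catalan numbers) and ∫ x^{2j+1} ρ_sc = 0 (odd monomials vanish by symmetry):
  i = 0 (even): a_0 · C_{0} = -1 · 1 = -1
  i = 1 (odd): ∫ x^1 ρ_sc = 0 (vanishes)
  i = 2 (even): a_2 · C_{1} = 2 · 1 = 2
  i = 3 (odd): ∫ x^3 ρ_sc = 0 (vanishes)
  i = 4 (even): a_4 · C_{2} = -2 · 2 = -4

Summing the contributions: ∫_{−2}^{2} p(x) ρ_sc(x) dx = (-1) + 2 + (-4) = -3.


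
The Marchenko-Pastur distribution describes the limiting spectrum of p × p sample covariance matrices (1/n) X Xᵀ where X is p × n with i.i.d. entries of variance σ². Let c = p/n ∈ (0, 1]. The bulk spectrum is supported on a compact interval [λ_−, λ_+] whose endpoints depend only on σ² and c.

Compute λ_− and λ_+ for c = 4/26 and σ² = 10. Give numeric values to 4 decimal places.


c = 4/26 = 0.153846; √c = 0.392232.
λ_− = σ² (1 − √c)² = 10 · (1 − 0.392232)² = 10 · (0.607768)² = 3.693816.
λ_+ = σ² (1 + √c)² = 10 · (1 + 0.392232)² = 10 · (1.392232)² = 19.383107.

Rounded to 4 decimal places: λ_− ≈ 3.6938, λ_+ ≈ 19.3831.


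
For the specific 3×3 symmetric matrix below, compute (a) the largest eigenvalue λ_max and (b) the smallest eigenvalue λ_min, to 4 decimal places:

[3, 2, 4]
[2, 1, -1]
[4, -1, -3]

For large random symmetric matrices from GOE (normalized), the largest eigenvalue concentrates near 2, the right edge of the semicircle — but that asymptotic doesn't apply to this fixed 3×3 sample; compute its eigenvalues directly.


Since M is real symmetric, all three eigenvalues are real; they are the roots of det(λI − M) = λ³ − (tr M) λ² + s λ − det M, where s is the sum of the principal 2×2 minors.
tr M = 3 + 1 + (-3) = 1.
s = (3·1 − 2²) + (3·(-3) − 4²) + (1·(-3) − (-1)²) = -1 + (-25) + (-4) = -30.
det M (expand along row 1) = 3·(-4) − 2·(-2) + 4·(-6) = -32.
Characteristic polynomial: λ³ − λ² − 30λ + 32 = 0.
Substitute λ = y + (tr M)/3 = y + 0.333333 to remove the quadratic term: y³ + p·y + q = 0 with p = s − (tr M)²/3 = -30.333333 and q = −2(tr M)³/27 + (tr M)·s/3 − det M = 21.925926.
Three real roots ⇒ use the trigonometric (Viète) form: r = 2√(−p/3) = 6.359595, φ = arccos(3q/(p·r)) = arccos(-0.340981) = 1.918756 rad.
y_k = r·cos(φ/3 − 2πk/3) for k = 0, 1, 2 gives y = 5.102578, 0.735975, -5.838553.
λ_k = y_k + 0.333333 gives λ = 5.4359, 1.0693, -5.5052 (check: the sum is 1.0000 = tr M).

Hence λ_max = 5.4359 and λ_min = -5.5052.
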